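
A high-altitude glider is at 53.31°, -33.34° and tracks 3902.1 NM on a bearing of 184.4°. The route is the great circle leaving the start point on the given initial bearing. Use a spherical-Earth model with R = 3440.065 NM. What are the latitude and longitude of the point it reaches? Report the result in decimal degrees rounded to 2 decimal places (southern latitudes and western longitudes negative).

latitude -11.59°, longitude -37.41°

The arc subtends δ = 3902.1/3440.065 = 1.134310 rad at the centre.
With φ₁ = 53.31° = 0.930435 rad and θ = 184.4° = 3.218387 rad:
Applying the spherical law of cosines for sides, sin φ₂ = sin φ₁ cos δ + cos φ₁ sin δ cos θ = -0.200870, so φ₂ = -11.59°.
Δλ = atan2( sin θ sin δ cos φ₁ , cos δ − sin φ₁ sin φ₂ ) = atan2(-0.041541, 0.583831) = -0.071032 rad = -4.07°.
λ₂ = λ₁ + Δλ = -37.41°.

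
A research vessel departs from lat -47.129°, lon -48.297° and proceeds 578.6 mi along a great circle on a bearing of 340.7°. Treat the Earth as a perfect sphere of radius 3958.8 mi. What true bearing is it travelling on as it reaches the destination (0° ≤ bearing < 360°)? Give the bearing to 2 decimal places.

final bearing 343.14°

δ = 578.6/3958.8 = 0.146155 rad (8.3741°).
With φ₁ = -47.129° = -0.822556 rad and θ = 340.7° = 5.946337 rad:
Destination latitude: φ₂ = arcsin( sin φ₁ cos δ + cos φ₁ sin δ cos θ ) = arcsin(-0.631559) = -39.165°.
Δλ = atan2( sin θ sin δ cos φ₁ , cos δ − sin φ₁ sin φ₂ ) = atan2(-0.032748, 0.526477) = -0.062123 rad = -3.559°.
λ₂ = λ₁ + Δλ = -51.856°.
The forward bearing on arrival equals the back-azimuth from the destination plus 180°.
Back-azimuth from P₂ (-39.17°, -51.86°) to P₁ (-47.13°, -48.30°), with Δλ' = λ₁ − λ₂ = 3.56°: atan2( sin Δλ' cos φ₁ , cos φ₂ sin φ₁ − sin φ₂ cos φ₁ cos Δλ' ) = 163.14°.
Final bearing = (163.14° + 180°) mod 360° = 343.14°.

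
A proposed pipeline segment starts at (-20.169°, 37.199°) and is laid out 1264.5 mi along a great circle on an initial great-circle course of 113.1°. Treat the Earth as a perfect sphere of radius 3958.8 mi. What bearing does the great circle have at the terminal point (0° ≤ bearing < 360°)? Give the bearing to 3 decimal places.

final bearing 105.619°

δ = 1264.5/3958.8 = 0.319415 rad (18.3011°).
Start latitude φ₁ = -0.352015 rad; initial bearing θ = 1.973967 rad.
Applying the spherical law of cosines for sides, sin φ₂ = sin φ₁ cos δ + cos φ₁ sin δ cos θ = -0.442994, so φ₂ = -26.295°.
For the longitude increment, Δλ = atan2( sin θ sin δ cos φ₁, cos δ − sin φ₁ sin φ₂ ) = atan2(0.271123, 0.796679) = 18.794°.
λ₂ = 37.199° + 18.794° = 55.993°.
The forward bearing on arrival equals the back-azimuth from the destination plus 180°.
Back-azimuth from P₂ (-26.295°, 55.993°) to P₁ (-20.169°, 37.199°), with Δλ' = λ₁ − λ₂ = -18.794°: atan2( sin Δλ' cos φ₁ , cos φ₂ sin φ₁ − sin φ₂ cos φ₁ cos Δλ' ) = 285.619°.
Final bearing = (285.619° + 180°) mod 360° = 105.619°.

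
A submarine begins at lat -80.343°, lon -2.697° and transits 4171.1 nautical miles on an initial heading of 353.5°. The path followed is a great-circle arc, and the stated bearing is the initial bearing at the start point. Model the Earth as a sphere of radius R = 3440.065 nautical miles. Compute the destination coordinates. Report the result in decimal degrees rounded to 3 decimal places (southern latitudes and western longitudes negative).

Central angle δ = d/R = 1.212506 rad.
Start latitude φ₁ = -1.402250 rad; initial bearing θ = 6.169739 rad.
sin φ₂ = sin φ₁ cos δ + cos φ₁ sin δ cos θ = (-0.985830)(0.350673) + (0.167750)(0.936498)(0.993572) = -0.189617
φ₂ = asin(-0.189617) = -0.190772 rad = -10.930°.
For the longitude increment, Δλ = atan2( sin θ sin δ cos φ₁, cos δ − sin φ₁ sin φ₂ ) = atan2(-0.017784, 0.163743) = -6.199°.
Hence λ₂ = -2.697° + -6.199° = -8.896°.

latitude -10.930°, longitude -8.896°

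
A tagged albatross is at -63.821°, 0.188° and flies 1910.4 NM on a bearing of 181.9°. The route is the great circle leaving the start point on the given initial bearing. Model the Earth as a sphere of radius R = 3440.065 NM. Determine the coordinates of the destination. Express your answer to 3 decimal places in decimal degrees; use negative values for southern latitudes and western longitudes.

latitude -84.286°, longitude -169.699°

Central angle δ = d/R = 0.555338 rad.
Start latitude φ₁ = -1.113887 rad; initial bearing θ = 3.174754 rad.
Destination latitude: φ₂ = arcsin( sin φ₁ cos δ + cos φ₁ sin δ cos θ ) = arcsin(-0.995032) = -84.286°.
For the longitude increment, Δλ = atan2( sin θ sin δ cos φ₁, cos δ − sin φ₁ sin φ₂ ) = atan2(-0.007712, -0.043240) = -169.887°.
λ₂ = 0.188° + -169.887° = -169.699°.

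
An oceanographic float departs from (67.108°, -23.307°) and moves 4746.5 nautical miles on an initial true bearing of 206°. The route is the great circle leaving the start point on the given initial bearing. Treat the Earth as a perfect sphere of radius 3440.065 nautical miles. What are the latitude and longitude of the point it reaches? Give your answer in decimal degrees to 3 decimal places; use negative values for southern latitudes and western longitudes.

latitude -9.692°, longitude -49.196°

δ = 4746.5/3440.065 = 1.379770 rad (79.0550°).
Start latitude φ₁ = 1.171256 rad; initial bearing θ = 3.595378 rad.
Destination latitude: φ₂ = arcsin( sin φ₁ cos δ + cos φ₁ sin δ cos θ ) = arcsin(-0.168355) = -9.692°.
For the longitude increment, Δλ = atan2( sin θ sin δ cos φ₁, cos δ − sin φ₁ sin φ₂ ) = atan2(-0.167422, 0.344961) = -25.889°.
Hence λ₂ = -23.307° + -25.889° = -49.196°.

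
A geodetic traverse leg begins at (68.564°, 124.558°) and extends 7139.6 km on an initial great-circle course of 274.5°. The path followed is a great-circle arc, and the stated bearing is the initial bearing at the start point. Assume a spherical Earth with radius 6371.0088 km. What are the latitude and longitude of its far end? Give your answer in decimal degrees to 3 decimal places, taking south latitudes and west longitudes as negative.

Central angle δ = d/R = 1.120639 rad.
Start latitude φ₁ = 1.196668 rad; initial bearing θ = 4.790929 rad.
sin φ₂ = sin φ₁ cos δ + cos φ₁ sin δ cos θ = (0.930826)(0.435107) + (0.365462)(0.900379)(0.078459) = 0.430827
φ₂ = asin(0.430827) = 0.445409 rad = 25.520°.
For the longitude increment, Δλ = atan2( sin θ sin δ cos φ₁, cos δ − sin φ₁ sin φ₂ ) = atan2(-0.328040, 0.034083) = -84.068°.
λ₂ = λ₁ + Δλ = 40.490°.

latitude 25.520°, longitude 40.490°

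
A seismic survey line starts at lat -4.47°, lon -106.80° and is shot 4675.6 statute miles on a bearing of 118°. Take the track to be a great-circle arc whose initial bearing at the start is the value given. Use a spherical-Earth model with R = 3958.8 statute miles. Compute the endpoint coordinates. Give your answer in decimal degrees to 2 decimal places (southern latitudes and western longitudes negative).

δ = 4675.6/3958.8 = 1.181065 rad (67.6700°).
Converting: φ₁ = -0.078016 rad, θ = 2.059489 rad.
Applying the spherical law of cosines for sides, sin φ₂ = sin φ₁ cos δ + cos φ₁ sin δ cos θ = -0.462557, so φ₂ = -27.55°.
For the longitude increment, Δλ = atan2( sin θ sin δ cos φ₁, cos δ − sin φ₁ sin φ₂ ) = atan2(0.814252, 0.343890) = 67.10°.
λ₂ = -106.80° + 67.10° = -39.70°.

latitude -27.55°, longitude -39.70°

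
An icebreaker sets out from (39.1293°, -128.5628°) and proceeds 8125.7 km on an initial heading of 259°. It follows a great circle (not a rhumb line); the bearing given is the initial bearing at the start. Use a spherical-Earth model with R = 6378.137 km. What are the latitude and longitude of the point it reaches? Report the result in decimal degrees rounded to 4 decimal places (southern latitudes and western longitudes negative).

Angular distance δ = d/R = 8125.7 / 6378.137 = 1.273993 rad.
Converting: φ₁ = 0.682935 rad, θ = 4.520403 rad.
Applying the spherical law of cosines for sides, sin φ₂ = sin φ₁ cos δ + cos φ₁ sin δ cos θ = 0.043023, so φ₂ = 2.4658°.
Then Δλ = atan2(-0.728177, 0.265314) = -1.221392 rad, from sin θ sin δ cos φ₁ over cos δ − sin φ₁ sin φ₂.
λ₂ = -128.5628° + -69.9806° = -198.5434°, normalized to (−180°, 180°] → 161.4566°.

latitude 2.4658°, longitude 161.4566°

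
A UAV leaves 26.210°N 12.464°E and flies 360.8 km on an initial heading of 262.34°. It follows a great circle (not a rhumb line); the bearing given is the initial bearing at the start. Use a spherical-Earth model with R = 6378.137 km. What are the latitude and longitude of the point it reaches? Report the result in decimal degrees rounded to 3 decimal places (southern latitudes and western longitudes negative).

Angular distance δ = d/R = 360.8 / 6378.137 = 0.056568 rad.
Start latitude φ₁ = 0.457451 rad; initial bearing θ = 4.578697 rad.
Destination latitude: φ₂ = arcsin( sin φ₁ cos δ + cos φ₁ sin δ cos θ ) = arcsin(0.434195) = 25.734°.
For the longitude increment, Δλ = atan2( sin θ sin δ cos φ₁, cos δ − sin φ₁ sin φ₂ ) = atan2(-0.050272, 0.806633) = -3.566°.
λ₂ = 12.464° + -3.566° = 8.898°.

latitude 25.734°, longitude 8.898°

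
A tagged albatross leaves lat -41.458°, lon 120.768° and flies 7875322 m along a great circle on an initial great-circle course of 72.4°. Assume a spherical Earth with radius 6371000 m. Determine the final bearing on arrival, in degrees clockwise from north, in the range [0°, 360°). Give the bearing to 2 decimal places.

The arc subtends δ = 7875322/6371000 = 1.236120 rad at the centre.
Converting: φ₁ = -0.723579 rad, θ = 1.263618 rad.
Applying the spherical law of cosines for sides, sin φ₂ = sin φ₁ cos δ + cos φ₁ sin δ cos θ = -0.003430, so φ₂ = -0.197°.
Δλ = atan2( sin θ sin δ cos φ₁ , cos δ − sin φ₁ sin φ₂ ) = atan2(0.674725, 0.326192) = 1.120481 rad = 64.199°.
λ₂ = 120.768° + 64.199° = 184.967°, normalized to (−180°, 180°] → -175.033°.
The forward bearing on arrival equals the back-azimuth from the destination plus 180°.
Back-azimuth from P₂ (-0.20°, -175.03°) to P₁ (-41.46°, 120.77°), with Δλ' = λ₁ − λ₂ = 295.80°: atan2( sin Δλ' cos φ₁ , cos φ₂ sin φ₁ − sin φ₂ cos φ₁ cos Δλ' ) = 225.59°.
Final bearing = (225.59° + 180°) mod 360° = 45.59°.

final bearing 45.59°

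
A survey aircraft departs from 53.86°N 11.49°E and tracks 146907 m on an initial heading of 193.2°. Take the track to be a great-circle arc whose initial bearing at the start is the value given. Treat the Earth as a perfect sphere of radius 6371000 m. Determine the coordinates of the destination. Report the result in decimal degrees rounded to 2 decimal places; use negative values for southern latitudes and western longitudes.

latitude 52.57°, longitude 10.99°

Central angle δ = d/R = 0.023059 rad.
With φ₁ = 53.86° = 0.940034 rad and θ = 193.2° = 3.371976 rad:
Destination latitude: φ₂ = arcsin( sin φ₁ cos δ + cos φ₁ sin δ cos θ ) = arcsin(0.794125) = 52.57°.
Then Δλ = atan2(-0.003105, 0.358416) = -0.008663 rad, from sin θ sin δ cos φ₁ over cos δ − sin φ₁ sin φ₂.
λ₂ = λ₁ + Δλ = 10.99°.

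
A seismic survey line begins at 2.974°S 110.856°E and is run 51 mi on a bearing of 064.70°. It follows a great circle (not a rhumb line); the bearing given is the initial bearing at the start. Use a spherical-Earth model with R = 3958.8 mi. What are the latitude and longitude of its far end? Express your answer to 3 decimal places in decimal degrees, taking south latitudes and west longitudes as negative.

latitude -2.658°, longitude 111.524°

Central angle δ = d/R = 0.012883 rad.
With φ₁ = -2.974° = -0.051906 rad and θ = 64.7° = 1.129228 rad:
sin φ₂ = sin φ₁ cos δ + cos φ₁ sin δ cos θ = (-0.051883)(0.999917) + (0.998653)(0.012882)(0.427358) = -0.046381
φ₂ = asin(-0.046381) = -0.046397 rad = -2.658°.
For the longitude increment, Δλ = atan2( sin θ sin δ cos φ₁, cos δ − sin φ₁ sin φ₂ ) = atan2(0.011631, 0.997511) = 0.668°.
Hence λ₂ = 110.856° + 0.668° = 111.524°.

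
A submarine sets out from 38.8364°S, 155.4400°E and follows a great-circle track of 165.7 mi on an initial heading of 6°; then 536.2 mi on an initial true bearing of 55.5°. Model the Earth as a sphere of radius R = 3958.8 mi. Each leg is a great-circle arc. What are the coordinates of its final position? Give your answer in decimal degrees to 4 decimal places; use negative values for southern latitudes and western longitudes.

Apply the spherical direct solution leg by leg, carrying full precision between legs.
Leg 1: from (-38.8364°, 155.4400°), δ = 165.7/3958.8 = 0.041856 rad, θ = 6° → φ = -36.4509°, λ = 155.7516°.
Leg 2: from (-36.4509°, 155.7516°), δ = 536.2/3958.8 = 0.135445 rad, θ = 55.5° → φ = -31.8146°, λ = 163.2765°.

latitude -31.8146°, longitude 163.2765°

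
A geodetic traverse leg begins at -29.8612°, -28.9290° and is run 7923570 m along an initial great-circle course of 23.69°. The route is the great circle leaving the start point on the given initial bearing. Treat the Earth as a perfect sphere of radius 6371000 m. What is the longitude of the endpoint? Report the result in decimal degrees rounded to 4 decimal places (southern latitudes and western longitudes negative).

Central angle δ = d/R = 1.243693 rad.
Start latitude φ₁ = -0.521176 rad; initial bearing θ = 0.413468 rad.
Destination latitude: φ₂ = arcsin( sin φ₁ cos δ + cos φ₁ sin δ cos θ ) = arcsin(0.592070) = 36.3041°.
Δλ = atan2( sin θ sin δ cos φ₁ , cos δ − sin φ₁ sin φ₂ ) = atan2(0.329969, 0.616093) = 0.491707 rad = 28.1727°.
λ₂ = λ₁ + Δλ = -0.7563°.

longitude -0.7563°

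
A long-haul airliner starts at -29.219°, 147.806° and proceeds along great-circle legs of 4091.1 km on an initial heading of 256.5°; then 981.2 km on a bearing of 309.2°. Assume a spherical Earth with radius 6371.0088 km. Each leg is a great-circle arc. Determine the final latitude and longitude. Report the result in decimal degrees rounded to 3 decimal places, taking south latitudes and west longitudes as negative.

latitude -25.065°, longitude 97.545°

Apply the spherical direct solution leg by leg, carrying full precision between legs.
Leg 1: from (-29.219°, 147.806°), δ = 4091.1/6371.0088 = 0.642143 rad, θ = 256.5° → φ = -30.860°, λ = 105.086°.
Leg 2: from (-30.860°, 105.086°), δ = 981.2/6371.0088 = 0.154010 rad, θ = 309.2° → φ = -25.065°, λ = 97.545°.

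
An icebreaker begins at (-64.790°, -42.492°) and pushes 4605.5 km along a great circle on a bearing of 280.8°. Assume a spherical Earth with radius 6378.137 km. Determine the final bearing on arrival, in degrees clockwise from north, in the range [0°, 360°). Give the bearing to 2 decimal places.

δ = 4605.5/6378.137 = 0.722076 rad (41.3719°).
Converting: φ₁ = -1.130799 rad, θ = 4.900885 rad.
Applying the spherical law of cosines for sides, sin φ₂ = sin φ₁ cos δ + cos φ₁ sin δ cos θ = -0.626207, so φ₂ = -38.771°.
Then Δλ = atan2(-0.276534, 0.183873) = -0.984004 rad, from sin θ sin δ cos φ₁ over cos δ − sin φ₁ sin φ₂.
Hence λ₂ = -42.492° + -56.379° = -98.871°.
The forward bearing on arrival equals the back-azimuth from the destination plus 180°.
Back-azimuth from P₂ (-38.77°, -98.87°) to P₁ (-64.79°, -42.49°), with Δλ' = λ₁ − λ₂ = 56.38°: atan2( sin Δλ' cos φ₁ , cos φ₂ sin φ₁ − sin φ₂ cos φ₁ cos Δλ' ) = 147.55°.
Final bearing = (147.55° + 180°) mod 360° = 327.55°.

final bearing 327.55°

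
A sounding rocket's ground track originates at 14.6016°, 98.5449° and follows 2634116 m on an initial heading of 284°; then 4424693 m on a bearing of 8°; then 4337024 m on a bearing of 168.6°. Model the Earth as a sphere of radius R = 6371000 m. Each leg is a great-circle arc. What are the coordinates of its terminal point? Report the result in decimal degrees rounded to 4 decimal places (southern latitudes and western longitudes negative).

latitude 19.5023°, longitude 91.4910°

Apply the spherical direct solution leg by leg, carrying full precision between legs.
Leg 1: from (14.6016°, 98.5449°), δ = 2634116/6371000 = 0.413454 rad, θ = 284° → φ = 18.9603°, λ = 74.2015°.
Leg 2: from (18.9603°, 74.2015°), δ = 4424693/6371000 = 0.694505 rad, θ = 8° → φ = 58.1079°, λ = 83.9075°.
Leg 3: from (58.1079°, 83.9075°), δ = 4337024/6371000 = 0.680745 rad, θ = 168.6° → φ = 19.5023°, λ = 91.4910°.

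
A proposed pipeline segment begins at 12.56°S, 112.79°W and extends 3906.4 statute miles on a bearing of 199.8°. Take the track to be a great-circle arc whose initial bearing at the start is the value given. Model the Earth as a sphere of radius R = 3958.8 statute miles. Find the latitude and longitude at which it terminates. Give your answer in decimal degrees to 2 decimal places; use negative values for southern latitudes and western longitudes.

Angular distance δ = d/R = 3906.4 / 3958.8 = 0.986764 rad.
With φ₁ = -12.56° = -0.219213 rad and θ = 199.8° = 3.487168 rad:
Destination latitude: φ₂ = arcsin( sin φ₁ cos δ + cos φ₁ sin δ cos θ ) = arcsin(-0.886049) = -62.38°.
For the longitude increment, Δλ = atan2( sin θ sin δ cos φ₁, cos δ − sin φ₁ sin φ₂ ) = atan2(-0.275828, 0.358711) = -37.56°.
Hence λ₂ = -112.79° + -37.56° = -150.35°.

latitude -62.38°, longitude -150.35°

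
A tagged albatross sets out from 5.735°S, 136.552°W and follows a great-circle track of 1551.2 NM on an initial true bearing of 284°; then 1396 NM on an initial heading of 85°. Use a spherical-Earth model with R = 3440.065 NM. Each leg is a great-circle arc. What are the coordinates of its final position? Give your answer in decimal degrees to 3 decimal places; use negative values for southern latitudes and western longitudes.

latitude 2.760°, longitude -138.384°

Apply the spherical direct solution leg by leg, carrying full precision between legs.
Leg 1: from (-5.735°, -136.552°), δ = 1551.2/3440.065 = 0.450922 rad, θ = 284° → φ = 0.857°, λ = -161.570°.
Leg 2: from (0.857°, -161.570°), δ = 1396/3440.065 = 0.405806 rad, θ = 85° → φ = 2.760°, λ = -138.384°.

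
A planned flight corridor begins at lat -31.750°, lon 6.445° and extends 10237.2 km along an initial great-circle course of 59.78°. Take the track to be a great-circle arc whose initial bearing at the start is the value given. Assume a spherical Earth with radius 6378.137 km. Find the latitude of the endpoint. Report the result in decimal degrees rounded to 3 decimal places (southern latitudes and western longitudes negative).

δ = 10237.2/6378.137 = 1.605045 rad (91.9623°).
With φ₁ = -31.750° = -0.554142 rad and θ = 59.78° = 1.043358 rad:
Destination latitude: φ₂ = arcsin( sin φ₁ cos δ + cos φ₁ sin δ cos θ ) = arcsin(0.445769) = 26.473°.
Then Δλ = atan2(0.734358, 0.200327) = 1.304484 rad, from sin θ sin δ cos φ₁ over cos δ − sin φ₁ sin φ₂.
Hence λ₂ = 6.445° + 74.741° = 81.186°.

latitude 26.473°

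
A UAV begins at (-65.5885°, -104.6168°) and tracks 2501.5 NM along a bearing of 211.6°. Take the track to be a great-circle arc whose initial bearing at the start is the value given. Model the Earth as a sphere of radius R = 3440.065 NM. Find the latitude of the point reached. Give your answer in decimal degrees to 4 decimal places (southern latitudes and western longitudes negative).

Angular distance δ = d/R = 2501.5 / 3440.065 = 0.727166 rad.
Start latitude φ₁ = -1.144735 rad; initial bearing θ = 3.693117 rad.
Applying the spherical law of cosines for sides, sin φ₂ = sin φ₁ cos δ + cos φ₁ sin δ cos θ = -0.914273, so φ₂ = -66.1028°.
Δλ = atan2( sin θ sin δ cos φ₁ , cos δ − sin φ₁ sin φ₂ ) = atan2(-0.143957, -0.085477) = -2.106620 rad = -120.7004°.
λ₂ = -104.6168° + -120.7004° = -225.3172°, normalized to (−180°, 180°] → 134.6828°.

latitude -66.1028°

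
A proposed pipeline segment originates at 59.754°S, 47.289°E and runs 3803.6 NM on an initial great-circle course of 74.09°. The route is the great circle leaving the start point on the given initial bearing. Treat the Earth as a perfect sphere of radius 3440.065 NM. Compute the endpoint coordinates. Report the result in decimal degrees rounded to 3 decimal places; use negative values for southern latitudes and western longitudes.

latitude -15.311°, longitude 110.309°

Angular distance δ = d/R = 3803.6 / 3440.065 = 1.105677 rad.
With φ₁ = -59.754° = -1.042904 rad and θ = 74.09° = 1.293114 rad:
Destination latitude: φ₂ = arcsin( sin φ₁ cos δ + cos φ₁ sin δ cos θ ) = arcsin(-0.264059) = -15.311°.
Then Δλ = atan2(0.432957, 0.220417) = 1.099898 rad, from sin θ sin δ cos φ₁ over cos δ − sin φ₁ sin φ₂.
λ₂ = λ₁ + Δλ = 110.309°.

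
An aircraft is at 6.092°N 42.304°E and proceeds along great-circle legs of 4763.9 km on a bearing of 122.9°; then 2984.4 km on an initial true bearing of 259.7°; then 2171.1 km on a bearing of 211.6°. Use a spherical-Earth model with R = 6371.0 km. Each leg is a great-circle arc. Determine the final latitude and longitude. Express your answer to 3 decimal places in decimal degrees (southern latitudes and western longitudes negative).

Apply the spherical direct solution leg by leg, carrying full precision between legs.
Leg 1: from (6.092°, 42.304°), δ = 4763.9/6371 = 0.747748 rad, θ = 122.9° → φ = -16.825°, λ = 78.921°.
Leg 2: from (-16.825°, 78.921°), δ = 2984.4/6371 = 0.468435 rad, θ = 259.7° → φ = -19.606°, λ = 50.786°.
Leg 3: from (-19.606°, 50.786°), δ = 2171.1/6371 = 0.340779 rad, θ = 211.6° → φ = -35.761°, λ = 38.323°.

latitude -35.761°, longitude 38.323°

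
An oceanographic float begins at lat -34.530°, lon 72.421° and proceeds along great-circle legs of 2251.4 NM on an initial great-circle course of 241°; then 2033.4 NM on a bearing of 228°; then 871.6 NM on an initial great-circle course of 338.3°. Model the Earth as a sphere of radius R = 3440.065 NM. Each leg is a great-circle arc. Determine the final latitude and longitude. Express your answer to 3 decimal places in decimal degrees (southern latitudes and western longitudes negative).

Apply the spherical direct solution leg by leg, carrying full precision between legs.
Leg 1: from (-34.530°, 72.421°), δ = 2251.4/3440.065 = 0.654464 rad, θ = 241° → φ = -43.856°, λ = 24.830°.
Leg 2: from (-43.856°, 24.830°), δ = 2033.4/3440.065 = 0.591093 rad, θ = 228° → φ = -57.583°, λ = -25.751°.
Leg 3: from (-57.583°, -25.751°), δ = 871.6/3440.065 = 0.253367 rad, θ = 338.3° → φ = -43.818°, λ = -33.131°.

latitude -43.818°, longitude -33.131°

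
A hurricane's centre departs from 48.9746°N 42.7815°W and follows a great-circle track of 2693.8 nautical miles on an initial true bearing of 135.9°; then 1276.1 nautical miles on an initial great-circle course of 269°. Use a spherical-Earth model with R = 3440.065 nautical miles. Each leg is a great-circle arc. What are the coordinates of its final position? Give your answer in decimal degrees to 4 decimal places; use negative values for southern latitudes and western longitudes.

Apply the spherical direct solution leg by leg, carrying full precision between legs.
Leg 1: from (48.9746°, -42.7815°), δ = 2693.8/3440.065 = 0.783067 rad, θ = 135.9° → φ = 11.6635°, λ = -12.6963°.
Leg 2: from (11.6635°, -12.6963°), δ = 1276.1/3440.065 = 0.370952 rad, θ = 269° → φ = 10.4989°, λ = -34.3268°.

latitude 10.4989°, longitude -34.3268°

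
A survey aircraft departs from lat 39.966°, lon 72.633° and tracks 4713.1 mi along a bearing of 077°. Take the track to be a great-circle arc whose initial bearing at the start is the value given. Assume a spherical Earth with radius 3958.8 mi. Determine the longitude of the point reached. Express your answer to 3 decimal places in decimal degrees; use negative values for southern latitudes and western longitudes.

δ = 4713.1/3958.8 = 1.190538 rad (68.2128°).
Converting: φ₁ = 0.697538 rad, θ = 1.343904 rad.
sin φ₂ = sin φ₁ cos δ + cos φ₁ sin δ cos θ = (0.642333)(0.371161) + (0.766426)(0.928569)(0.224951) = 0.398502
φ₂ = asin(0.398502) = 0.409883 rad = 23.485°.
Then Δλ = atan2(0.693439, 0.115190) = 1.406185 rad, from sin θ sin δ cos φ₁ over cos δ − sin φ₁ sin φ₂.
λ₂ = λ₁ + Δλ = 153.201°.

longitude 153.201°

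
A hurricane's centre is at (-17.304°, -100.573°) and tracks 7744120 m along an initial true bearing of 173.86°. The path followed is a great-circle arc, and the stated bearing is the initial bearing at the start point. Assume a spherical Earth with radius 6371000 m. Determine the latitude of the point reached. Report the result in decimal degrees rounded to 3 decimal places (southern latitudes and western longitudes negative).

latitude -83.437°

Angular distance δ = d/R = 7744120 / 6371000 = 1.215527 rad.
Start latitude φ₁ = -0.302012 rad; initial bearing θ = 3.034429 rad.
Destination latitude: φ₂ = arcsin( sin φ₁ cos δ + cos φ₁ sin δ cos θ ) = arcsin(-0.993447) = -83.437°.
For the longitude increment, Δλ = atan2( sin θ sin δ cos φ₁, cos δ − sin φ₁ sin φ₂ ) = atan2(0.095740, 0.052351) = 61.330°.
λ₂ = -100.573° + 61.330° = -39.243°.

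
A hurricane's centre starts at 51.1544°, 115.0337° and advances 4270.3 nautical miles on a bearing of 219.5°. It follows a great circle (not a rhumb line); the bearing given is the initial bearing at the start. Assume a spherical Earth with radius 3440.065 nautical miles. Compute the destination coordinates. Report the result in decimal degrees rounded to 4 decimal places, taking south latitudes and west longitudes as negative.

latitude -11.8867°, longitude 77.0775°

δ = 4270.3/3440.065 = 1.241343 rad (71.1237°).
Start latitude φ₁ = 0.892813 rad; initial bearing θ = 3.830998 rad.
Applying the spherical law of cosines for sides, sin φ₂ = sin φ₁ cos δ + cos φ₁ sin δ cos θ = -0.205978, so φ₂ = -11.8867°.
Δλ = atan2( sin θ sin δ cos φ₁ , cos δ − sin φ₁ sin φ₂ ) = atan2(-0.377507, 0.483950) = -0.662460 rad = -37.9562°.
λ₂ = 115.0337° + -37.9562° = 77.0775°.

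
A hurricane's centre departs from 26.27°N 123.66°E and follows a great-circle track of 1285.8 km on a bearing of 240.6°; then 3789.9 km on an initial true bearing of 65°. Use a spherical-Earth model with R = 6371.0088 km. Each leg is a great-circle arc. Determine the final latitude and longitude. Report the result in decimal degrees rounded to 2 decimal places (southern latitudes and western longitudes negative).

Apply the spherical direct solution leg by leg, carrying full precision between legs.
Leg 1: from (26.27°, 123.66°), δ = 1285.8/6371.0088 = 0.201820 rad, θ = 240.6° → φ = 20.20°, λ = 112.94°.
Leg 2: from (20.20°, 112.94°), δ = 3789.9/6371.0088 = 0.594867 rad, θ = 65° → φ = 30.55°, λ = 149.08°.

latitude 30.55°, longitude 149.08°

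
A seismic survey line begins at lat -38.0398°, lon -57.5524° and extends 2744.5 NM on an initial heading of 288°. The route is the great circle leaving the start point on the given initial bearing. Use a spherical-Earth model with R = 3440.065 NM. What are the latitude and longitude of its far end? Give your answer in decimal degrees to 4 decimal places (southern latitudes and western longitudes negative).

Angular distance δ = d/R = 2744.5 / 3440.065 = 0.797805 rad.
Converting: φ₁ = -0.663920 rad, θ = 5.026548 rad.
sin φ₂ = sin φ₁ cos δ + cos φ₁ sin δ cos θ = (-0.616209)(0.698280) + (0.787583)(0.715825)(0.309017) = -0.256071
φ₂ = asin(-0.256071) = -0.258956 rad = -14.8371°.
For the longitude increment, Δλ = atan2( sin θ sin δ cos φ₁, cos δ − sin φ₁ sin φ₂ ) = atan2(-0.536178, 0.540487) = -44.7707°.
Hence λ₂ = -57.5524° + -44.7707° = -102.3231°.

latitude -14.8371°, longitude -102.3231°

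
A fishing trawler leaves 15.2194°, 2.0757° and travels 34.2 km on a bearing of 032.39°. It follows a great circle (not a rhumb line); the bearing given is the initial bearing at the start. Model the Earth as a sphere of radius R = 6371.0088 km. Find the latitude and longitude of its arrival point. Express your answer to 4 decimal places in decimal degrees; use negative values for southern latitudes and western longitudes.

latitude 15.4791°, longitude 2.2467°

δ = 34.2/6371.0088 = 0.005368 rad (0.3076°).
Converting: φ₁ = 0.265629 rad, θ = 0.565312 rad.
sin φ₂ = sin φ₁ cos δ + cos φ₁ sin δ cos θ = (0.262516)(0.999986) + (0.964928)(0.005368)(0.844421) = 0.266886
φ₂ = asin(0.266886) = 0.270160 rad = 15.4791°.
For the longitude increment, Δλ = atan2( sin θ sin δ cos φ₁, cos δ − sin φ₁ sin φ₂ ) = atan2(0.002775, 0.929924) = 0.1710°.
λ₂ = 2.0757° + 0.1710° = 2.2467°.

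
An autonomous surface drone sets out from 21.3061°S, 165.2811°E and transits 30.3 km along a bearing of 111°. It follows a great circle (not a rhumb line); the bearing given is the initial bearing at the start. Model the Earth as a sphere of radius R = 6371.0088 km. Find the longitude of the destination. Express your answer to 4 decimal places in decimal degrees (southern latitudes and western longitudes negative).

longitude 165.5543°

Central angle δ = d/R = 0.004756 rad.
Converting: φ₁ = -0.371862 rad, θ = 1.937315 rad.
Destination latitude: φ₂ = arcsin( sin φ₁ cos δ + cos φ₁ sin δ cos θ ) = arcsin(-0.364934) = -21.4035°.
Δλ = atan2( sin θ sin δ cos φ₁ , cos δ − sin φ₁ sin φ₂ ) = atan2(0.004137, 0.867390) = 0.004769 rad = 0.2732°.
Hence λ₂ = 165.2811° + 0.2732° = 165.5543°.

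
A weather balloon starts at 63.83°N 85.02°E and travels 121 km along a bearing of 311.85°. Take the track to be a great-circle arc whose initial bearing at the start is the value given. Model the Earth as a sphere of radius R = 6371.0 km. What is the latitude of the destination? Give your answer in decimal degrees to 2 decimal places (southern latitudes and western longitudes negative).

Angular distance δ = d/R = 121 / 6371 = 0.018992 rad.
Start latitude φ₁ = 1.114044 rad; initial bearing θ = 5.442809 rad.
Destination latitude: φ₂ = arcsin( sin φ₁ cos δ + cos φ₁ sin δ cos θ ) = arcsin(0.902916) = 64.54°.
Then Δλ = atan2(-0.006239, 0.189462) = -0.032919 rad, from sin θ sin δ cos φ₁ over cos δ − sin φ₁ sin φ₂.
Hence λ₂ = 85.02° + -1.89° = 83.13°.

latitude 64.54°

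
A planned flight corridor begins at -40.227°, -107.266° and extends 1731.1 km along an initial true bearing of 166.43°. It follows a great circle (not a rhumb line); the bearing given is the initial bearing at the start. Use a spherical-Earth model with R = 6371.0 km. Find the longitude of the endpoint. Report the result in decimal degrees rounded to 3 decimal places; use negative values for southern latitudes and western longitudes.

δ = 1731.1/6371 = 0.271716 rad (15.5682°).
Start latitude φ₁ = -0.702094 rad; initial bearing θ = 2.904751 rad.
Destination latitude: φ₂ = arcsin( sin φ₁ cos δ + cos φ₁ sin δ cos θ ) = arcsin(-0.821313) = -55.216°.
Then Δλ = atan2(0.048079, 0.432894) = 0.110610 rad, from sin θ sin δ cos φ₁ over cos δ − sin φ₁ sin φ₂.
λ₂ = -107.266° + 6.337° = -100.929°.

longitude -100.929°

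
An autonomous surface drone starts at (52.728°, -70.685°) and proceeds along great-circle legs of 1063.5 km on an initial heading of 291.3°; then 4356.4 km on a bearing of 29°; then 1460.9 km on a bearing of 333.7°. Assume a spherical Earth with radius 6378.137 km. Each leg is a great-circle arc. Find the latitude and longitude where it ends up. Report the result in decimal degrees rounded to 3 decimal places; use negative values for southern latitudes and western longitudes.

Apply the spherical direct solution leg by leg, carrying full precision between legs.
Leg 1: from (52.728°, -70.685°), δ = 1063.5/6378.137 = 0.166741 rad, θ = 291.3° → φ = 55.209°, λ = -86.409°.
Leg 2: from (55.209°, -86.409°), δ = 4356.4/6378.137 = 0.683021 rad, θ = 29° → φ = 72.171°, λ = 5.603°.
Leg 3: from (72.171°, 5.603°), δ = 1460.9/6378.137 = 0.229048 rad, θ = 333.7° → φ = 81.664°, λ = -38.334°.

latitude 81.664°, longitude -38.334°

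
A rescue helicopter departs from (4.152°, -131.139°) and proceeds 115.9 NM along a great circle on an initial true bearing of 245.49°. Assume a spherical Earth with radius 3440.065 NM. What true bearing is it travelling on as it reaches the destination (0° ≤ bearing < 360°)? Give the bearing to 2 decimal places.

final bearing 245.37°

δ = 115.9/3440.065 = 0.033691 rad (1.9304°).
Converting: φ₁ = 0.072466 rad, θ = 4.284609 rad.
sin φ₂ = sin φ₁ cos δ + cos φ₁ sin δ cos θ = (0.072403)(0.999433) + (0.997375)(0.033685)(-0.414852) = 0.058424
φ₂ = asin(0.058424) = 0.058457 rad = 3.349°.
For the longitude increment, Δλ = atan2( sin θ sin δ cos φ₁, cos δ − sin φ₁ sin φ₂ ) = atan2(-0.030569, 0.995202) = -1.759°.
Hence λ₂ = -131.139° + -1.759° = -132.898°.
The forward bearing on arrival equals the back-azimuth from the destination plus 180°.
Back-azimuth from P₂ (3.35°, -132.90°) to P₁ (4.15°, -131.14°), with Δλ' = λ₁ − λ₂ = 1.76°: atan2( sin Δλ' cos φ₁ , cos φ₂ sin φ₁ − sin φ₂ cos φ₁ cos Δλ' ) = 65.37°.
Final bearing = (65.37° + 180°) mod 360° = 245.37°.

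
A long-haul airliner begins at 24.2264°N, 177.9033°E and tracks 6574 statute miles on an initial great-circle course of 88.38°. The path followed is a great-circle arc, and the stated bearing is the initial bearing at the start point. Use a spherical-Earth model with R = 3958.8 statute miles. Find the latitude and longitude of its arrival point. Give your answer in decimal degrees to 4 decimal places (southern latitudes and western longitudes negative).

δ = 6574/3958.8 = 1.660604 rad (95.1456°).
Converting: φ₁ = 0.422830 rad, θ = 1.542522 rad.
Destination latitude: φ₂ = arcsin( sin φ₁ cos δ + cos φ₁ sin δ cos θ ) = arcsin(-0.011126) = -0.6375°.
Then Δλ = atan2(0.907893, -0.085122) = 1.664281 rad, from sin θ sin δ cos φ₁ over cos δ − sin φ₁ sin φ₂.
λ₂ = 177.9033° + 95.3563° = 273.2596°, normalized to (−180°, 180°] → -86.7404°.

latitude -0.6375°, longitude -86.7404°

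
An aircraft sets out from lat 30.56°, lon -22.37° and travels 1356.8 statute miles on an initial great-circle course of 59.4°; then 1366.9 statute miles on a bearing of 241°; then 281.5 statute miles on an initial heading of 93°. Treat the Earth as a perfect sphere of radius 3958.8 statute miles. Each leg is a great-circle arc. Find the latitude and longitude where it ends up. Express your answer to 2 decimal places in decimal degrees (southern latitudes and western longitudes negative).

Apply the spherical direct solution leg by leg, carrying full precision between legs.
Leg 1: from (30.56°, -22.37°), δ = 1356.8/3958.8 = 0.342730 rad, θ = 59.4° → φ = 38.77°, λ = -0.59°.
Leg 2: from (38.77°, -0.59°), δ = 1366.9/3958.8 = 0.345281 rad, θ = 241° → φ = 27.47°, λ = -20.08°.
Leg 3: from (27.47°, -20.08°), δ = 281.5/3958.8 = 0.071107 rad, θ = 93° → φ = 27.18°, λ = -15.51°.

latitude 27.18°, longitude -15.51°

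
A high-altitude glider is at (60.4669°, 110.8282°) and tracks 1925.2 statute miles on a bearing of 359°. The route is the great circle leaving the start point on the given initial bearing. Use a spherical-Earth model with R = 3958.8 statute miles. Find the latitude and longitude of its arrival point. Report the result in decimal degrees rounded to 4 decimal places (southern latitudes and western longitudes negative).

δ = 1925.2/3958.8 = 0.486309 rad (27.8635°).
With φ₁ = 60.4669° = 1.055346 rad and θ = 359° = 6.265732 rad:
Applying the spherical law of cosines for sides, sin φ₂ = sin φ₁ cos δ + cos φ₁ sin δ cos θ = 0.999540, so φ₂ = 88.2627°.
For the longitude increment, Δλ = atan2( sin θ sin δ cos φ₁, cos δ − sin φ₁ sin φ₂ ) = atan2(-0.004021, 0.014393) = -15.6077°.
λ₂ = λ₁ + Δλ = 95.2205°.

latitude 88.2627°, longitude 95.2205°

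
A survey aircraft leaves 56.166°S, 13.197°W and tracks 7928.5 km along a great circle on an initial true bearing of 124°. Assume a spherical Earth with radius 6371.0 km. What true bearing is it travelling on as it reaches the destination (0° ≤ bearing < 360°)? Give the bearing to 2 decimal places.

final bearing 33.90°

Central angle δ = d/R = 1.244467 rad.
With φ₁ = -56.166° = -0.980282 rad and θ = 124° = 2.164208 rad:
Applying the spherical law of cosines for sides, sin φ₂ = sin φ₁ cos δ + cos φ₁ sin δ cos θ = -0.561202, so φ₂ = -34.139°.
For the longitude increment, Δλ = atan2( sin θ sin δ cos φ₁, cos δ − sin φ₁ sin φ₂ ) = atan2(0.437238, -0.145597) = 108.417°.
λ₂ = λ₁ + Δλ = 95.220°.
The forward bearing on arrival equals the back-azimuth from the destination plus 180°.
Back-azimuth from P₂ (-34.14°, 95.22°) to P₁ (-56.17°, -13.20°), with Δλ' = λ₁ − λ₂ = -108.42°: atan2( sin Δλ' cos φ₁ , cos φ₂ sin φ₁ − sin φ₂ cos φ₁ cos Δλ' ) = 213.90°.
Final bearing = (213.90° + 180°) mod 360° = 33.90°.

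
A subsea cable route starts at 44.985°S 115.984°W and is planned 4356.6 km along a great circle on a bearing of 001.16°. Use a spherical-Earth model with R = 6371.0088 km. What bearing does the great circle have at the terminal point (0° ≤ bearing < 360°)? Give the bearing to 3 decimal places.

final bearing 0.825°

δ = 4356.6/6371.0088 = 0.683816 rad (39.1798°).
With φ₁ = -44.985° = -0.785136 rad and θ = 1.16° = 0.020246 rad:
Applying the spherical law of cosines for sides, sin φ₂ = sin φ₁ cos δ + cos φ₁ sin δ cos θ = -0.101238, so φ₂ = -5.810°.
Then Δλ = atan2(0.009046, 0.703600) = 0.012856 rad, from sin θ sin δ cos φ₁ over cos δ − sin φ₁ sin φ₂.
λ₂ = λ₁ + Δλ = -115.247°.
The forward bearing on arrival equals the back-azimuth from the destination plus 180°.
Back-azimuth from P₂ (-5.810°, -115.247°) to P₁ (-44.985°, -115.984°), with Δλ' = λ₁ − λ₂ = -0.737°: atan2( sin Δλ' cos φ₁ , cos φ₂ sin φ₁ − sin φ₂ cos φ₁ cos Δλ' ) = 180.825°.
Final bearing = (180.825° + 180°) mod 360° = 0.825°.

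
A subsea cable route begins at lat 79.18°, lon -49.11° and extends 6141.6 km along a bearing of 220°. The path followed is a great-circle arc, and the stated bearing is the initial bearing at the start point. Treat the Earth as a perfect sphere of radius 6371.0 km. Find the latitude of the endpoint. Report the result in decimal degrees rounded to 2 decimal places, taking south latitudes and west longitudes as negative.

latitude 26.23°

Central angle δ = d/R = 0.963993 rad.
Converting: φ₁ = 1.381952 rad, θ = 3.839724 rad.
Applying the spherical law of cosines for sides, sin φ₂ = sin φ₁ cos δ + cos φ₁ sin δ cos θ = 0.441974, so φ₂ = 26.23°.
Then Δλ = atan2(-0.099125, 0.136128) = -0.629386 rad, from sin θ sin δ cos φ₁ over cos δ − sin φ₁ sin φ₂.
λ₂ = -49.11° + -36.06° = -85.17°.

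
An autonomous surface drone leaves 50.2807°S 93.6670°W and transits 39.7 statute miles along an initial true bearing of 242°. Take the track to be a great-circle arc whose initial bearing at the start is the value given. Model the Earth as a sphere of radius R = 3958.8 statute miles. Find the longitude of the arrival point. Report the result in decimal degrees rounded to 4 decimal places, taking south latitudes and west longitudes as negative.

Angular distance δ = d/R = 39.7 / 3958.8 = 0.010028 rad.
Start latitude φ₁ = -0.877564 rad; initial bearing θ = 4.223697 rad.
sin φ₂ = sin φ₁ cos δ + cos φ₁ sin δ cos θ = (-0.769184)(0.999950) + (0.639027)(0.010028)(-0.469472) = -0.772154
φ₂ = asin(-0.772154) = -0.882224 rad = -50.5477°.
For the longitude increment, Δλ = atan2( sin θ sin δ cos φ₁, cos δ − sin φ₁ sin φ₂ ) = atan2(-0.005658, 0.406021) = -0.7984°.
Hence λ₂ = -93.6670° + -0.7984° = -94.4654°.

longitude -94.4654°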